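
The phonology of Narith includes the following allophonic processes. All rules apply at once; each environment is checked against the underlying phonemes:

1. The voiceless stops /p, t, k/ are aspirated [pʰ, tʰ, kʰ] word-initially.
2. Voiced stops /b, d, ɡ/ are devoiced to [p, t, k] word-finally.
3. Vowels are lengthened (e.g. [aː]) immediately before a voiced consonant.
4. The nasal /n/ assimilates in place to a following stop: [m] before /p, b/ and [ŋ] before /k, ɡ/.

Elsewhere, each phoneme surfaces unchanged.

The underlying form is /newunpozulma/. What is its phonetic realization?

[neːwuːmpoːzuːlma]

/n/ (word-initial) fails the environment for rule 4, so it stays [n].
/e/ — between /n/ and /w/, before a voiced consonant — surfaces as [eː] (rule 3).
/u/ meets the environment for rule 3 (before a voiced consonant) → [uː].
/n/ (between /u/ and /p/): before a labial or velar stop, so rule 4 applies → [m].
/p/ (between /n/ and /o/) fails the environment for rule 1, so it stays [p].
/o/ — between /p/ and /z/, before a voiced consonant — surfaces as [oː] (rule 3).
/u/ — between /z/ and /l/, before a voiced consonant — surfaces as [uː] (rule 3).
/a/ (word-final) fails the environment for rule 3, so it stays [a].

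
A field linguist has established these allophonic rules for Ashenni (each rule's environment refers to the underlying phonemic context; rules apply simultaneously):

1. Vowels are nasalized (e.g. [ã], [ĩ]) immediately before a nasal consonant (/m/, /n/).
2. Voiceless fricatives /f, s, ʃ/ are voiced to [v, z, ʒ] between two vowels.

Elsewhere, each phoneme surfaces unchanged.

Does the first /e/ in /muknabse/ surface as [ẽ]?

No

/e/ (word-final) fails the environment for rule 1, so it stays [e].
The actual realization is [e], not [ẽ].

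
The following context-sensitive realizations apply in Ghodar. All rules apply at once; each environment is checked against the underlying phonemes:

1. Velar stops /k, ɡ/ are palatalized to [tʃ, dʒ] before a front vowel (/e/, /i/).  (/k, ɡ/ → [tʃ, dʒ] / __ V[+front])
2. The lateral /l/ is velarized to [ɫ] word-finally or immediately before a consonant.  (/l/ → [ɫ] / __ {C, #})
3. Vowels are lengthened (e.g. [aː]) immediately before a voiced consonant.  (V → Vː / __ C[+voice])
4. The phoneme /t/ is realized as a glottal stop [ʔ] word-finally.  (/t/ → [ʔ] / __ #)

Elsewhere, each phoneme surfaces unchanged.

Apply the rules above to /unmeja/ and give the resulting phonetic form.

[uːnmeːja]

Rule 3 applies to /u/ (word-initial: before a voiced consonant) → [uː].
/n/ (between /u/ and /m/) is unaffected → [n].
/m/ — not in any rule's target class → [m].
Rule 3 applies to /e/ (between /m/ and /j/: before a voiced consonant) → [eː].
/j/ (between /e/ and /a/) is unaffected → [j].
/a/ (word-final) fails the environment for rule 3, so it stays [a].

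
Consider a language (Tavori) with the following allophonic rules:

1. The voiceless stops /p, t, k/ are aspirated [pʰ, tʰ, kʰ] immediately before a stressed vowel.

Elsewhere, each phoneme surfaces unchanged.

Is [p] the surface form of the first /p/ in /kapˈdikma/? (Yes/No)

Yes

/p/ (between /a/ and /d/): rule 1 targets it, but not immediately before a stressed vowel → unchanged [p].
The actual realization is [p], which matches [p].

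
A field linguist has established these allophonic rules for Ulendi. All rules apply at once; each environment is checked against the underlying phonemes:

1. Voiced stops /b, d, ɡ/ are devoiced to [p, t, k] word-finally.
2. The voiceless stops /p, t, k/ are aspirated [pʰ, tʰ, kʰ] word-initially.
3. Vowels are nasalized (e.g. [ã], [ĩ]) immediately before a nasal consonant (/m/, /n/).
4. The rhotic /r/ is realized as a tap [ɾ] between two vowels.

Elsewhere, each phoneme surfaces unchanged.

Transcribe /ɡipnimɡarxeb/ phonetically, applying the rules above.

/ɡ/ (word-initial) is in the target of rule 1 but the environment (word-finally) is not met → [ɡ].
/i/ (between /ɡ/ and /p/): rule 3 targets it, but not before a nasal consonant → unchanged [i].
/p/ — between /i/ and /n/; rule 2 does not apply here → [p].
/n/ — not in any rule's target class → [n].
/i/ (between /n/ and /m/): before a nasal consonant, so rule 3 applies → [ĩ].
/m/ stays [m].
/ɡ/ — between /m/ and /a/; rule 1 does not apply here → [ɡ].
/a/ (between /ɡ/ and /r/) fails the environment for rule 3, so it stays [a].
/r/ (between /a/ and /x/) fails the environment for rule 4, so it stays [r].
/x/ — not in any rule's target class → [x].
/e/ (between /x/ and /b/) fails the environment for rule 3, so it stays [e].
/b/ — word-final, word-finally — surfaces as [p] (rule 1).

[ɡipnĩmɡarxep]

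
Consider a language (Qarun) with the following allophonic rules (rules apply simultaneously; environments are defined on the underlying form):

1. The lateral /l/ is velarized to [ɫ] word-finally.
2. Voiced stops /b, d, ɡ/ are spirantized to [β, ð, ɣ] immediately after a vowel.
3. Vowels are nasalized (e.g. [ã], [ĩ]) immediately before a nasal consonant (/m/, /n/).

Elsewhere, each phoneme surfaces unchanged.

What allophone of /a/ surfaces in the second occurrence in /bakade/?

/a/ (between /k/ and /d/) fails the environment for rule 3, so it stays [a].

[a]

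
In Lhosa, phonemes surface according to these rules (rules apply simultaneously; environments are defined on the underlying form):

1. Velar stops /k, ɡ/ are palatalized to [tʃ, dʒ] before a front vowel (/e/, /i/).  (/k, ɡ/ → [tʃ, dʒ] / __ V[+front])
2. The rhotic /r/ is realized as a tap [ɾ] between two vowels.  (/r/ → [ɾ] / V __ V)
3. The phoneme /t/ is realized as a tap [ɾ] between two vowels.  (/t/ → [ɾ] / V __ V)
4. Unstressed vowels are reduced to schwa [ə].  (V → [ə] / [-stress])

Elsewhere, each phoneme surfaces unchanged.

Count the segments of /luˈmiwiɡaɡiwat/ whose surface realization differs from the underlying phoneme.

Segments that undergo a rule: /u/ → [ə] (rule 4); /i/ → [ə] (rule 4); /a/ → [ə] (rule 4); /ɡ/ → [dʒ] (rule 1); /i/ → [ə] (rule 4); /a/ → [ə] (rule 4).
All other segments surface unchanged.

6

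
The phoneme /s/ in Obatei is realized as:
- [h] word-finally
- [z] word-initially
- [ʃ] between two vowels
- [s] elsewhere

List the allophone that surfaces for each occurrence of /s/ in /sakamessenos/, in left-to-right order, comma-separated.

[z], [s], [s], [h]

Occurrence 1 (position 1): word-initially → [z].
Occurrence 2 (position 7): no conditioning environment matches → elsewhere allophone [s].
Occurrence 3 (position 8): no conditioning environment matches → elsewhere allophone [s].
Occurrence 4 (position 12): word-finally → [h].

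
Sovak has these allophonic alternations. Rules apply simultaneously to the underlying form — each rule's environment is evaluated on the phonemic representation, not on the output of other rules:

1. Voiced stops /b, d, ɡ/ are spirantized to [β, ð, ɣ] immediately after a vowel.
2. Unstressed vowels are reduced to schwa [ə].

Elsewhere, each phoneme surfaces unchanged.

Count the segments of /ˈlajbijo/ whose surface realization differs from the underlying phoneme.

Segments that undergo a rule: /i/ → [ə] (rule 2); /o/ → [ə] (rule 2).
All other segments surface unchanged.

2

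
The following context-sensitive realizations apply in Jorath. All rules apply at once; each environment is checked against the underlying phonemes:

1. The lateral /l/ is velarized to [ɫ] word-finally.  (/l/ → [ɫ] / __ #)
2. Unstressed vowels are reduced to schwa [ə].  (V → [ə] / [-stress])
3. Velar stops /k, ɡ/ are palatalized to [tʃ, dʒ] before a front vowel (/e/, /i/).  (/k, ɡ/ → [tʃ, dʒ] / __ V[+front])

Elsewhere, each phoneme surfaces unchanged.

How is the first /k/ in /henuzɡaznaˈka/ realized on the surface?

/k/ — between /a/ and /a/; rule 3 does not apply here → [k].

[k]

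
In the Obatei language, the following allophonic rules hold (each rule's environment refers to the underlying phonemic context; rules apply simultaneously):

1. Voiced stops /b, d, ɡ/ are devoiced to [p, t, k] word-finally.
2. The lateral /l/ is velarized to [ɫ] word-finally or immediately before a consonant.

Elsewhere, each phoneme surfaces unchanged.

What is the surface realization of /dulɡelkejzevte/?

[duɫɡeɫkejzevte]

/d/ (word-initial) fails the environment for rule 1, so it stays [d].
/u/ — not in any rule's target class → [u].
/l/ (between /u/ and /ɡ/): word-finally or immediately before a consonant, so rule 2 applies → [ɫ].
/ɡ/ (between /l/ and /e/) is in the target of rule 1 but the environment (word-finally) is not met → [ɡ].
/e/ stays [e].
/l/ — between /e/ and /k/, word-finally or immediately before a consonant — surfaces as [ɫ] (rule 2).
/k/ stays [k].
/e/ (between /k/ and /j/) is unaffected → [e].
/j/ (between /e/ and /z/): no rule targets it → [j].
/z/ (between /j/ and /e/) is unaffected → [z].
/e/ — not in any rule's target class → [e].
/v/ (between /e/ and /t/) is unaffected → [v].
/t/ stays [t].
/e/ — not in any rule's target class → [e].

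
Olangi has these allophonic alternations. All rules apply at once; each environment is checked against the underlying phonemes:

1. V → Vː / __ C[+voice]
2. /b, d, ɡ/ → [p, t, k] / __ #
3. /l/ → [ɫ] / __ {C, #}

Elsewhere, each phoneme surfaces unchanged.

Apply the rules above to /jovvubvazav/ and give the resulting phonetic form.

/j/ stays [j].
/o/ (between /j/ and /v/) occurs before a voiced consonant → [oː] by rule 1.
/v/ — not in any rule's target class → [v].
/v/ (between /v/ and /u/) is unaffected → [v].
/u/ (between /v/ and /b/) occurs before a voiced consonant → [uː] by rule 1.
/b/ (between /u/ and /v/) fails the environment for rule 2, so it stays [b].
/v/ (between /b/ and /a/) is unaffected → [v].
/a/ meets the environment for rule 1 (before a voiced consonant) → [aː].
/z/ (between /a/ and /a/): no rule targets it → [z].
/a/ meets the environment for rule 1 (before a voiced consonant) → [aː].
/v/ (word-final) is unaffected → [v].

[joːvvuːbvaːzaːv]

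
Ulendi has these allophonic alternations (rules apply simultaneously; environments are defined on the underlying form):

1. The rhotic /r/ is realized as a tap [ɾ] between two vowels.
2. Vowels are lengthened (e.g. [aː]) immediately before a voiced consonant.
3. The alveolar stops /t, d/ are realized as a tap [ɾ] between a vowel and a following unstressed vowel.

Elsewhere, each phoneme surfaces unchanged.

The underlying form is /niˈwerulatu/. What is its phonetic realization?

[niːˈweːɾuːlaɾu]

/n/ — not in any rule's target class → [n].
/i/ (between /n/ and /w/) occurs before a voiced consonant → [iː] by rule 2.
/w/ (between /i/ and /e/) is unaffected → [w].
/e/ (between /w/ and /r/): before a voiced consonant, so rule 2 applies → [eː].
/r/ meets the environment for rule 1 (between two vowels) → [ɾ].
/u/ — between /r/ and /l/, before a voiced consonant — surfaces as [uː] (rule 2).
/l/ (between /u/ and /a/) is unaffected → [l].
/a/ (between /l/ and /t/) fails the environment for rule 2, so it stays [a].
Rule 3 applies to /t/ (between /a/ and /u/: between a vowel and a following unstressed vowel) → [ɾ].
/u/ (word-final) is in the target of rule 2 but the environment (before a voiced consonant) is not met → [u].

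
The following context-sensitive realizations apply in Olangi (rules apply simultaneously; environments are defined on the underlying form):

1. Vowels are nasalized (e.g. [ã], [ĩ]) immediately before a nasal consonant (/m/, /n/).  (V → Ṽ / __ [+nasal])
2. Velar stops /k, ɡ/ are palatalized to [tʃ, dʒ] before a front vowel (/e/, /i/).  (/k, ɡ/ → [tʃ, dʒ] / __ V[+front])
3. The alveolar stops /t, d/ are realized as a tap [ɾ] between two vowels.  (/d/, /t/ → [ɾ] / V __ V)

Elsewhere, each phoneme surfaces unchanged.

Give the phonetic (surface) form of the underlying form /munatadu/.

/u/ (between /m/ and /n/): before a nasal consonant, so rule 1 applies → [ũ].
/a/ (between /n/ and /t/) fails the environment for rule 1, so it stays [a].
/t/ — between /a/ and /a/, between two vowels — surfaces as [ɾ] (rule 3).
/a/ (between /t/ and /d/) fails the environment for rule 1, so it stays [a].
Rule 3 applies to /d/ (between /a/ and /u/: between two vowels) → [ɾ].
/u/ — word-final; rule 1 does not apply here → [u].

[mũnaɾaɾu]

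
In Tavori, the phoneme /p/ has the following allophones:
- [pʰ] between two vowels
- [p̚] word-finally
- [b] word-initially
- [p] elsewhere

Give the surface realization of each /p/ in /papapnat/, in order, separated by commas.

Occurrence 1 (position 1): word-initially → [b].
Occurrence 2 (position 3): between two vowels → [pʰ].
Occurrence 3 (position 5): no conditioning environment matches → elsewhere allophone [p].

[b], [pʰ], [p]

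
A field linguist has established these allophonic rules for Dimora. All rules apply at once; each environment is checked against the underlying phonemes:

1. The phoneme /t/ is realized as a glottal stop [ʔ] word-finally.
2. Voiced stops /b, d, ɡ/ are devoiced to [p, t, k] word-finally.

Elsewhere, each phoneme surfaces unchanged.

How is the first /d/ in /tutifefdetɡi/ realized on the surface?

/d/ (between /f/ and /e/) fails the environment for rule 2, so it stays [d].

[d]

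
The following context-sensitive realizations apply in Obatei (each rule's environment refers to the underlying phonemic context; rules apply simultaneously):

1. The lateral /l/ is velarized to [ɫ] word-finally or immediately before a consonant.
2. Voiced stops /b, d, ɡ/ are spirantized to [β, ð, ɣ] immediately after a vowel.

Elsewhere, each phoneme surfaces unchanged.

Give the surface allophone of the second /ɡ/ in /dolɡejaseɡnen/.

[ɣ]

/ɡ/ — between /e/ and /n/, immediately after a vowel — surfaces as [ɣ] (rule 2).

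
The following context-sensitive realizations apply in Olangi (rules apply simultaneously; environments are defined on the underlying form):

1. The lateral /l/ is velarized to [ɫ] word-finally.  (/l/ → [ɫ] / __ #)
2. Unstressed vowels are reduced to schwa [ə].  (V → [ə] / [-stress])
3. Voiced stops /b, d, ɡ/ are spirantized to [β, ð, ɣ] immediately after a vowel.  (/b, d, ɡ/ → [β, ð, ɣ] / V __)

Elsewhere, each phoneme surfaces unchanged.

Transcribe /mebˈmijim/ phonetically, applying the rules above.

[məβˈmijəm]

/m/ (word-initial) is unaffected → [m].
/e/ (between /m/ and /b/) occurs in an unstressed syllable → [ə] by rule 2.
/b/ (between /e/ and /m/): immediately after a vowel, so rule 3 applies → [β].
/m/ stays [m].
/i/ (between /m/ and /j/) is in the target of rule 2 but the environment (in an unstressed syllable) is not met → [i].
/j/ (between /i/ and /i/): no rule targets it → [j].
/i/ meets the environment for rule 2 (in an unstressed syllable) → [ə].
/m/ (word-final) is unaffected → [m].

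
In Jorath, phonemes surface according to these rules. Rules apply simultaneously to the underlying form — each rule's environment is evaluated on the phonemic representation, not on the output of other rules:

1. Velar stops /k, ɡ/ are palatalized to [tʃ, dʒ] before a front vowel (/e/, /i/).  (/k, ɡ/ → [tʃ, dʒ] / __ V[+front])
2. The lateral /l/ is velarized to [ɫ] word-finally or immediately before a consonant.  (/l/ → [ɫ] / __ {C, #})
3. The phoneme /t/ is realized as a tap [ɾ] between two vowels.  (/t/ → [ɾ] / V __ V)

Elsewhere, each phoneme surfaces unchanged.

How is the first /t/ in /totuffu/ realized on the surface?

/t/ (word-initial): rule 3 targets it, but not between two vowels → unchanged [t].

[t]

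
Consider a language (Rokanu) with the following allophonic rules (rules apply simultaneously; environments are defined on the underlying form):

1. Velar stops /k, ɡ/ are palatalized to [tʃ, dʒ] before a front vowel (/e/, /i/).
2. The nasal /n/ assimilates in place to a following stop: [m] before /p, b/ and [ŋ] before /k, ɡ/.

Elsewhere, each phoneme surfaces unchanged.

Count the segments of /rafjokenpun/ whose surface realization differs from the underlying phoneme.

2

Segments that undergo a rule: /k/ → [tʃ] (rule 1); /n/ → [m] (rule 2).
All other segments surface unchanged.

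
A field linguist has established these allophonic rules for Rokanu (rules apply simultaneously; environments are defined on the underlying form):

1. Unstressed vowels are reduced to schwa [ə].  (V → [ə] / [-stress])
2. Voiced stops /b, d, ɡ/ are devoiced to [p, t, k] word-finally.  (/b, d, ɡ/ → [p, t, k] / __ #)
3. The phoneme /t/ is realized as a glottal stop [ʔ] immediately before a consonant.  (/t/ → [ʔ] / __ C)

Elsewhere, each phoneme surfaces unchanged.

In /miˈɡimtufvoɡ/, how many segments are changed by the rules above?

Segments that undergo a rule: /i/ → [ə] (rule 1); /u/ → [ə] (rule 1); /o/ → [ə] (rule 1); /ɡ/ → [k] (rule 2).
All other segments surface unchanged.

4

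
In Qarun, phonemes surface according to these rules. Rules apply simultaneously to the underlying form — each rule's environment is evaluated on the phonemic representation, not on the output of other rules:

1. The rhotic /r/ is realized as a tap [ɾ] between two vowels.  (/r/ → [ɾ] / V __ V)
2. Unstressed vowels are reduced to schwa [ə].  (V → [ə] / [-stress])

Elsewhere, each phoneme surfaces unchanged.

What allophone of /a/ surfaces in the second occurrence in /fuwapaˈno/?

[ə]

/a/ — between /p/ and /n/, in an unstressed syllable — surfaces as [ə] (rule 2).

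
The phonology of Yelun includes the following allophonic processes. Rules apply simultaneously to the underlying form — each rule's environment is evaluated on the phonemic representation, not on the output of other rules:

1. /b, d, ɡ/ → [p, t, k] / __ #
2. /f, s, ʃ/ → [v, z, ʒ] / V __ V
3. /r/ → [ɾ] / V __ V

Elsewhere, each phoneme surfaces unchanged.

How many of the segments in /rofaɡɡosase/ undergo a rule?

Segments that undergo a rule: /f/ → [v] (rule 2); /s/ → [z] (rule 2); /s/ → [z] (rule 2).
All other segments surface unchanged.

3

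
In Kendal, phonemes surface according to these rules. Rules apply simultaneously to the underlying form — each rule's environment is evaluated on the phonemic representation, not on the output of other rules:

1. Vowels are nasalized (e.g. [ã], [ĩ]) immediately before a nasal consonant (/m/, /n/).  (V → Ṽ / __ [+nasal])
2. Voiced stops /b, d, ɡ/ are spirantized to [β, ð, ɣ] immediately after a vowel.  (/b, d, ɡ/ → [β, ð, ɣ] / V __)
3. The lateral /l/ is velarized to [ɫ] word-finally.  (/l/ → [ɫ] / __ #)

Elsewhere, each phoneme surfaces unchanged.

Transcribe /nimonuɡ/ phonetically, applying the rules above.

/n/ (word-initial): no rule targets it → [n].
/i/ (between /n/ and /m/) occurs before a nasal consonant → [ĩ] by rule 1.
/m/ (between /i/ and /o/) is unaffected → [m].
/o/ (between /m/ and /n/) occurs before a nasal consonant → [õ] by rule 1.
/n/ — not in any rule's target class → [n].
/u/ — between /n/ and /ɡ/; rule 1 does not apply here → [u].
/ɡ/ (word-final): immediately after a vowel, so rule 2 applies → [ɣ].

[nĩmõnuɣ]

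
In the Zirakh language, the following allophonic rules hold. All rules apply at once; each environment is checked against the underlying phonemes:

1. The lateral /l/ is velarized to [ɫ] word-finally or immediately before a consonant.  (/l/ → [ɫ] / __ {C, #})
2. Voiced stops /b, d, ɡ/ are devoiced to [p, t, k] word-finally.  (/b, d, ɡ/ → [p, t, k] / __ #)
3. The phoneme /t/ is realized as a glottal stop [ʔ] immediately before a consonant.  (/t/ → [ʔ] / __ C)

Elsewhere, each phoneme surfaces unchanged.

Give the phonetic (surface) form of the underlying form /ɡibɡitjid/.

[ɡibɡiʔjit]

/ɡ/ (word-initial): rule 2 targets it, but not word-finally → unchanged [ɡ].
/i/ (between /ɡ/ and /b/) is unaffected → [i].
/b/ — between /i/ and /ɡ/; rule 2 does not apply here → [b].
/ɡ/ (between /b/ and /i/): rule 2 targets it, but not word-finally → unchanged [ɡ].
/i/ (between /ɡ/ and /t/): no rule targets it → [i].
/t/ meets the environment for rule 3 (immediately before a consonant) → [ʔ].
/j/ stays [j].
/i/ (between /j/ and /d/): no rule targets it → [i].
/d/ (word-final) occurs word-finally → [t] by rule 2.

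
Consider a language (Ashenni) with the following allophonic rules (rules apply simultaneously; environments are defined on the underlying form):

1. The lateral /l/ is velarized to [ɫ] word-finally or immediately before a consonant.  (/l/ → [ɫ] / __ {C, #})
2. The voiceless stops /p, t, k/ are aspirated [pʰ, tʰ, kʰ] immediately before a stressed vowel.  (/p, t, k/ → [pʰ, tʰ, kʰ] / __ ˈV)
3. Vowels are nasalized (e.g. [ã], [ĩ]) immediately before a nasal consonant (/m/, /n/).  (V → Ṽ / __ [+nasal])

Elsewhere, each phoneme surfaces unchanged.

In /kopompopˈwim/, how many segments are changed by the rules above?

Segments that undergo a rule: /o/ → [õ] (rule 3); /i/ → [ĩ] (rule 3).
All other segments surface unchanged.

2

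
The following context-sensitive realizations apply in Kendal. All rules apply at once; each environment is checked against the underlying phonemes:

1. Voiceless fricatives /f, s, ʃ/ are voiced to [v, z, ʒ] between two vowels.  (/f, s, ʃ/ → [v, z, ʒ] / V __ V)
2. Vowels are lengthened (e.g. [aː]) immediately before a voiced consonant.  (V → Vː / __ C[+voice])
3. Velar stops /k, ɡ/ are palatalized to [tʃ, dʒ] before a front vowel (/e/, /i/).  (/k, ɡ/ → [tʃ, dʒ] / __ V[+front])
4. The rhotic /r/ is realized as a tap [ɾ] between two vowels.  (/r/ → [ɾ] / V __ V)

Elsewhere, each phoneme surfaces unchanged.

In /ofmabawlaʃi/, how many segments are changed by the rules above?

3

Segments that undergo a rule: /a/ → [aː] (rule 2); /a/ → [aː] (rule 2); /ʃ/ → [ʒ] (rule 1).
All other segments surface unchanged.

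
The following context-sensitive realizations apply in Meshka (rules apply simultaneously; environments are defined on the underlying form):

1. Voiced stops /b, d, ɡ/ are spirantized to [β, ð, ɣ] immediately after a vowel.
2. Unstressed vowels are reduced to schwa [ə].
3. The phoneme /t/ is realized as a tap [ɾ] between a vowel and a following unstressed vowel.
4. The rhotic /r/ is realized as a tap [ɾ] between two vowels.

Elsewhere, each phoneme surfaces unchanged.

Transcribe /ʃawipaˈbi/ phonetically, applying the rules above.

[ʃəwəpəˈβi]

/ʃ/ (word-initial) is unaffected → [ʃ].
/a/ (between /ʃ/ and /w/) occurs in an unstressed syllable → [ə] by rule 2.
/w/ stays [w].
/i/ (between /w/ and /p/) occurs in an unstressed syllable → [ə] by rule 2.
/p/ (between /i/ and /a/): no rule targets it → [p].
/a/ (between /p/ and /b/): in an unstressed syllable, so rule 2 applies → [ə].
Rule 1 applies to /b/ (between /a/ and /i/: immediately after a vowel) → [β].
/i/ — word-final; rule 2 does not apply here → [i].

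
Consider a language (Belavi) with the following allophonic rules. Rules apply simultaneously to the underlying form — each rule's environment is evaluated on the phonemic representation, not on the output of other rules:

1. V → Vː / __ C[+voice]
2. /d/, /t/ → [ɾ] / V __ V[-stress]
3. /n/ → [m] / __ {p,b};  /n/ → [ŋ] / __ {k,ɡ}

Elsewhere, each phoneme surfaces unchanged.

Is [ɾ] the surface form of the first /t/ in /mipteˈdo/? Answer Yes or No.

No

/t/ — between /p/ and /e/; rule 2 does not apply here → [t].
The actual realization is [t], not [ɾ].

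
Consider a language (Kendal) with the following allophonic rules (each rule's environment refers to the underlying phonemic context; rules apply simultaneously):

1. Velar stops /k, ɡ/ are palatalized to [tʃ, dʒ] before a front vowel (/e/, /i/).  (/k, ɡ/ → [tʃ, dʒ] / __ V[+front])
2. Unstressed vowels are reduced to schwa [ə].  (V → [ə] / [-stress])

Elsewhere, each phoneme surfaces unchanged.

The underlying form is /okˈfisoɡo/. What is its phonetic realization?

/o/ — word-initial, in an unstressed syllable — surfaces as [ə] (rule 2).
/k/ (between /o/ and /f/): rule 1 targets it, but not before a front vowel → unchanged [k].
/f/ (between /k/ and /i/): no rule targets it → [f].
/i/ (between /f/ and /s/) is in the target of rule 2 but the environment (in an unstressed syllable) is not met → [i].
/s/ stays [s].
/o/ — between /s/ and /ɡ/, in an unstressed syllable — surfaces as [ə] (rule 2).
/ɡ/ — between /o/ and /o/; rule 1 does not apply here → [ɡ].
/o/ meets the environment for rule 2 (in an unstressed syllable) → [ə].

[əkˈfisəɡə]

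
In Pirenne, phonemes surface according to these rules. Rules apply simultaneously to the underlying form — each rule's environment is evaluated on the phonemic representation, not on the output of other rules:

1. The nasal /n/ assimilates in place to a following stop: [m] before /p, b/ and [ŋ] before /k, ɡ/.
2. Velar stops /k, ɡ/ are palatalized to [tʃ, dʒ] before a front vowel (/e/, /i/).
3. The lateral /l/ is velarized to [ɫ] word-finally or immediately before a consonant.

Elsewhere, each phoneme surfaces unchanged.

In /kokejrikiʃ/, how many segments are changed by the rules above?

Segments that undergo a rule: /k/ → [tʃ] (rule 2); /k/ → [tʃ] (rule 2).
All other segments surface unchanged.

2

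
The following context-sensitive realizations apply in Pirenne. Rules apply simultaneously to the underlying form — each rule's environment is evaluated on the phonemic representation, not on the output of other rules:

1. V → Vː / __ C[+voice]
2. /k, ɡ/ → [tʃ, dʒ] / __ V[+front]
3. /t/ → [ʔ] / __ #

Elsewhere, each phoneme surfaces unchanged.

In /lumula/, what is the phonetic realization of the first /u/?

[uː]

/u/ (between /l/ and /m/): before a voiced consonant, so rule 1 applies → [uː].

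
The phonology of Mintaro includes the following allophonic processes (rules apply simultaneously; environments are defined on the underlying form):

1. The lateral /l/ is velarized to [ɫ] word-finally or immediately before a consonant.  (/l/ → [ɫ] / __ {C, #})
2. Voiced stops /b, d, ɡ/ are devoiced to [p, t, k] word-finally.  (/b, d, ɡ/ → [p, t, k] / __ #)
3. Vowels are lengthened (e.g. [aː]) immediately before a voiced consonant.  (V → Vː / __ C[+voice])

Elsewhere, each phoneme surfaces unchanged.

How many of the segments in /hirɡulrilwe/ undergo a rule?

Segments that undergo a rule: /i/ → [iː] (rule 3); /u/ → [uː] (rule 3); /l/ → [ɫ] (rule 1); /i/ → [iː] (rule 3); /l/ → [ɫ] (rule 1).
All other segments surface unchanged.

5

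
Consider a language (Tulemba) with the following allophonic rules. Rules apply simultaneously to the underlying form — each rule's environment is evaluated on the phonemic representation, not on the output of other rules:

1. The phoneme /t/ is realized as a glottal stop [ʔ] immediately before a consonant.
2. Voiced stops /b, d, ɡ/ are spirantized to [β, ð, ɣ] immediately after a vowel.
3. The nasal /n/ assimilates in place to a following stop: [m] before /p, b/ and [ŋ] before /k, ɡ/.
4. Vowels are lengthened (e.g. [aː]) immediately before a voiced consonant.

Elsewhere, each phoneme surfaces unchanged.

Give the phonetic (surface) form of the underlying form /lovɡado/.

/l/ (word-initial) is unaffected → [l].
/o/ — between /l/ and /v/, before a voiced consonant — surfaces as [oː] (rule 4).
/v/ — not in any rule's target class → [v].
/ɡ/ (between /v/ and /a/) is in the target of rule 2 but the environment (immediately after a vowel) is not met → [ɡ].
/a/ (between /ɡ/ and /d/) occurs before a voiced consonant → [aː] by rule 4.
Rule 2 applies to /d/ (between /a/ and /o/: immediately after a vowel) → [ð].
/o/ (word-final) fails the environment for rule 4, so it stays [o].

[loːvɡaːðo]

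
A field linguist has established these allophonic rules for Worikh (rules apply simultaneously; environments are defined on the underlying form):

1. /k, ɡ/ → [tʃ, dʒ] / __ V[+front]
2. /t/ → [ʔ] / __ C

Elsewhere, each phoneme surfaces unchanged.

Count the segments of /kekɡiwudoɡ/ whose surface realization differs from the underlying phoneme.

Segments that undergo a rule: /k/ → [tʃ] (rule 1); /ɡ/ → [dʒ] (rule 1).
All other segments surface unchanged.

2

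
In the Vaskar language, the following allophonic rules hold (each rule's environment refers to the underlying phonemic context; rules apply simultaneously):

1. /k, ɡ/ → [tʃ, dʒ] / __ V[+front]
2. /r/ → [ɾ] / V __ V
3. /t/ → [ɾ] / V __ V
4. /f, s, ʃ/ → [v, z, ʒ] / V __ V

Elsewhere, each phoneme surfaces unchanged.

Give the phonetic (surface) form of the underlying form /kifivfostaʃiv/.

/k/ — word-initial, before a front vowel — surfaces as [tʃ] (rule 1).
/f/ (between /i/ and /i/) occurs between two vowels → [v] by rule 4.
/f/ (between /v/ and /o/) fails the environment for rule 4, so it stays [f].
/s/ (between /o/ and /t/) is in the target of rule 4 but the environment (between two vowels) is not met → [s].
/t/ (between /s/ and /a/): rule 3 targets it, but not between two vowels → unchanged [t].
Rule 4 applies to /ʃ/ (between /a/ and /i/: between two vowels) → [ʒ].

[tʃivivfostaʒiv]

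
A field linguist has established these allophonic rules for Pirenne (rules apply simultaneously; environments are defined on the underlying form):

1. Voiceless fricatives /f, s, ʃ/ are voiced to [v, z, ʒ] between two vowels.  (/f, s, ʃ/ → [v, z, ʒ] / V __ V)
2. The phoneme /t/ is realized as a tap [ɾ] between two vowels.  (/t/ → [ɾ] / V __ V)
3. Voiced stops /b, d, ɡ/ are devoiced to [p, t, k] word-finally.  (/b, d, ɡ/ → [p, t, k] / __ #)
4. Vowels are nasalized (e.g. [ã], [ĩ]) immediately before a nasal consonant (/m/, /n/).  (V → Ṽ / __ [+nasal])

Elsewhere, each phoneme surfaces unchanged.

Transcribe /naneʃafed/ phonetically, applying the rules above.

[nãneʒavet]

/n/ (word-initial): no rule targets it → [n].
/a/ (between /n/ and /n/) occurs before a nasal consonant → [ã] by rule 4.
/n/ (between /a/ and /e/): no rule targets it → [n].
/e/ (between /n/ and /ʃ/) fails the environment for rule 4, so it stays [e].
/ʃ/ (between /e/ and /a/) occurs between two vowels → [ʒ] by rule 1.
/a/ (between /ʃ/ and /f/) fails the environment for rule 4, so it stays [a].
/f/ (between /a/ and /e/): between two vowels, so rule 1 applies → [v].
/e/ (between /f/ and /d/): rule 4 targets it, but not before a nasal consonant → unchanged [e].
/d/ (word-final): word-finally, so rule 3 applies → [t].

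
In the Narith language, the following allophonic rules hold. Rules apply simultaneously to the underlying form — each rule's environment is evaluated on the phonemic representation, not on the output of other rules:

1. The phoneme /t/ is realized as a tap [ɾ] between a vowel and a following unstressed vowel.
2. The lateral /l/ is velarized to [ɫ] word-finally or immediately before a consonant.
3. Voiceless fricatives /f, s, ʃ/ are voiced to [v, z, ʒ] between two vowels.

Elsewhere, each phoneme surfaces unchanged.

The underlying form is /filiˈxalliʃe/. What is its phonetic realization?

/f/ (word-initial): rule 3 targets it, but not between two vowels → unchanged [f].
/i/ — not in any rule's target class → [i].
/l/ (between /i/ and /i/): rule 2 targets it, but not word-finally or immediately before a consonant → unchanged [l].
/i/ — not in any rule's target class → [i].
/x/ (between /i/ and /a/): no rule targets it → [x].
/a/ stays [a].
/l/ meets the environment for rule 2 (word-finally or immediately before a consonant) → [ɫ].
/l/ — between /l/ and /i/; rule 2 does not apply here → [l].
/i/ — not in any rule's target class → [i].
/ʃ/ (between /i/ and /e/): between two vowels, so rule 3 applies → [ʒ].
/e/ (word-final) is unaffected → [e].

[filiˈxaɫliʒe]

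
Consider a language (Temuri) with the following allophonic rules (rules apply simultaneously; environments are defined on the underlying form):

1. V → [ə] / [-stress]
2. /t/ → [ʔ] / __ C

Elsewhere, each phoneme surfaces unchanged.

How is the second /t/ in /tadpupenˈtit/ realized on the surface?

/t/ (between /n/ and /i/): rule 2 targets it, but not immediately before a consonant → unchanged [t].

[t]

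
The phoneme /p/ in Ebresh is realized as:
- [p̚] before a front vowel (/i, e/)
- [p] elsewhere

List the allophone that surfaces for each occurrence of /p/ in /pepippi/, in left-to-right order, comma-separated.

Occurrence 1 (position 1): before a front vowel (/i, e/) → [p̚].
Occurrence 2 (position 3): before a front vowel (/i, e/) → [p̚].
Occurrence 3 (position 5): no conditioning environment matches → elsewhere allophone [p].
Occurrence 4 (position 6): before a front vowel (/i, e/) → [p̚].

[p̚], [p̚], [p], [p̚]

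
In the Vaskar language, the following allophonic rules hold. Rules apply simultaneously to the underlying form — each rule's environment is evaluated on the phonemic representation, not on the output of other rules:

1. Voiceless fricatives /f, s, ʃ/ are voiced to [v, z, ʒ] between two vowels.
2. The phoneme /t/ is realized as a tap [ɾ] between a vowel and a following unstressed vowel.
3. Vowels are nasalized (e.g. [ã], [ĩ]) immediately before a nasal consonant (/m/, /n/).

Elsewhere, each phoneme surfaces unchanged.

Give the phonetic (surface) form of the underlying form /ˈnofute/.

[ˈnovuɾe]

/n/ stays [n].
/o/ (between /n/ and /f/) fails the environment for rule 3, so it stays [o].
/f/ (between /o/ and /u/): between two vowels, so rule 1 applies → [v].
/u/ (between /f/ and /t/): rule 3 targets it, but not before a nasal consonant → unchanged [u].
Rule 2 applies to /t/ (between /u/ and /e/: between a vowel and a following unstressed vowel) → [ɾ].
/e/ — word-final; rule 3 does not apply here → [e].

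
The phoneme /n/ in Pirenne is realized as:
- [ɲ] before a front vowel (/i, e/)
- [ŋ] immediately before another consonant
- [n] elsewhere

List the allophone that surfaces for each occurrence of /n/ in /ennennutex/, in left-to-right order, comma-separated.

[ŋ], [ɲ], [ŋ], [n]

Occurrence 1 (position 2): immediately before another consonant → [ŋ].
Occurrence 2 (position 3): before a front vowel (/i, e/) → [ɲ].
Occurrence 3 (position 5): immediately before another consonant → [ŋ].
Occurrence 4 (position 6): no conditioning environment matches → elsewhere allophone [n].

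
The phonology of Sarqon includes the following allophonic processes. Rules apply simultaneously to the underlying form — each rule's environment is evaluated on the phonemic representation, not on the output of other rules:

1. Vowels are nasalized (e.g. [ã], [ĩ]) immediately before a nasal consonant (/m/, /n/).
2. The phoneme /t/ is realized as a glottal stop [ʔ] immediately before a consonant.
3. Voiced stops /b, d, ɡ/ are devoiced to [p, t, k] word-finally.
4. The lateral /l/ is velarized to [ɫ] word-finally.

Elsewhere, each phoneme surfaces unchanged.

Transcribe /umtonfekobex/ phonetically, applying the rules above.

/u/ meets the environment for rule 1 (before a nasal consonant) → [ũ].
/t/ — between /m/ and /o/; rule 2 does not apply here → [t].
/o/ — between /t/ and /n/, before a nasal consonant — surfaces as [õ] (rule 1).
/e/ (between /f/ and /k/): rule 1 targets it, but not before a nasal consonant → unchanged [e].
/o/ (between /k/ and /b/) is in the target of rule 1 but the environment (before a nasal consonant) is not met → [o].
/b/ (between /o/ and /e/) fails the environment for rule 3, so it stays [b].
/e/ — between /b/ and /x/; rule 1 does not apply here → [e].

[ũmtõnfekobex]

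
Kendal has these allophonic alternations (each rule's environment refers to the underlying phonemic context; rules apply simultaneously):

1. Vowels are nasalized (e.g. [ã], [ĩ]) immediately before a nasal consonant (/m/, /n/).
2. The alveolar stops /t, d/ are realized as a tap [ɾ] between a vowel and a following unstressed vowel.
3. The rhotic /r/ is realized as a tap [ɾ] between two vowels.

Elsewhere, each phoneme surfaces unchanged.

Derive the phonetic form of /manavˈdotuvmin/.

[mãnavˈdoɾuvmĩn]

/m/ — not in any rule's target class → [m].
Rule 1 applies to /a/ (between /m/ and /n/: before a nasal consonant) → [ã].
/n/ — not in any rule's target class → [n].
/a/ (between /n/ and /v/) is in the target of rule 1 but the environment (before a nasal consonant) is not met → [a].
/v/ (between /a/ and /d/): no rule targets it → [v].
/d/ (between /v/ and /o/) is in the target of rule 2 but the environment (between a vowel and a following unstressed vowel) is not met → [d].
/o/ (between /d/ and /t/) fails the environment for rule 1, so it stays [o].
/t/ (between /o/ and /u/) occurs between a vowel and a following unstressed vowel → [ɾ] by rule 2.
/u/ (between /t/ and /v/) is in the target of rule 1 but the environment (before a nasal consonant) is not met → [u].
/v/ (between /u/ and /m/): no rule targets it → [v].
/m/ stays [m].
/i/ (between /m/ and /n/) occurs before a nasal consonant → [ĩ] by rule 1.
/n/ — not in any rule's target class → [n].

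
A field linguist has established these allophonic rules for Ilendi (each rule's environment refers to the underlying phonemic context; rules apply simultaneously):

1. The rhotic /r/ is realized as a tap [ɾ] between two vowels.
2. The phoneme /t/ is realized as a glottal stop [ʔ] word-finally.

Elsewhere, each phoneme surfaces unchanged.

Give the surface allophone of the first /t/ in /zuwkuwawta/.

/t/ (between /w/ and /a/): rule 2 targets it, but not word-finally → unchanged [t].

[t]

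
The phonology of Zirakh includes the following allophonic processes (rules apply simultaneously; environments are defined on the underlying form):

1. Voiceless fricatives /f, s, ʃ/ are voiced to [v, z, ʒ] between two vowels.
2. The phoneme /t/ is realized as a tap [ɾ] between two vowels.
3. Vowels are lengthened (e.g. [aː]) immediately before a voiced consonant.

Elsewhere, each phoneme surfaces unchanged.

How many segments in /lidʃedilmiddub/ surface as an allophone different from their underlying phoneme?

Segments that undergo a rule: /i/ → [iː] (rule 3); /e/ → [eː] (rule 3); /i/ → [iː] (rule 3); /i/ → [iː] (rule 3); /u/ → [uː] (rule 3).
All other segments surface unchanged.

5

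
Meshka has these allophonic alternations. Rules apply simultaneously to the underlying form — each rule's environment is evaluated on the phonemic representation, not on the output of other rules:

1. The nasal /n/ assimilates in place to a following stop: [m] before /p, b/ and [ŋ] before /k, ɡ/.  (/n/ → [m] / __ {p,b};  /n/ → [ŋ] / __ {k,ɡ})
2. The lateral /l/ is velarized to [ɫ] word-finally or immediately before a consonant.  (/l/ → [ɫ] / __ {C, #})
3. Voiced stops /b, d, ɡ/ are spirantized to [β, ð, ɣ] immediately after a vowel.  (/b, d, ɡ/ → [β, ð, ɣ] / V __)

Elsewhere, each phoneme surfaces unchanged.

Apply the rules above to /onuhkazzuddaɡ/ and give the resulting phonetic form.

/o/ stays [o].
/n/ (between /o/ and /u/) is in the target of rule 1 but the environment (before a labial or velar stop) is not met → [n].
/u/ — not in any rule's target class → [u].
/h/ stays [h].
/k/ stays [k].
/a/ (between /k/ and /z/) is unaffected → [a].
/z/ — not in any rule's target class → [z].
/z/ (between /z/ and /u/): no rule targets it → [z].
/u/ (between /z/ and /d/): no rule targets it → [u].
/d/ — between /u/ and /d/, immediately after a vowel — surfaces as [ð] (rule 3).
/d/ (between /d/ and /a/): rule 3 targets it, but not immediately after a vowel → unchanged [d].
/a/ (between /d/ and /ɡ/): no rule targets it → [a].
Rule 3 applies to /ɡ/ (word-final: immediately after a vowel) → [ɣ].

[onuhkazzuðdaɣ]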